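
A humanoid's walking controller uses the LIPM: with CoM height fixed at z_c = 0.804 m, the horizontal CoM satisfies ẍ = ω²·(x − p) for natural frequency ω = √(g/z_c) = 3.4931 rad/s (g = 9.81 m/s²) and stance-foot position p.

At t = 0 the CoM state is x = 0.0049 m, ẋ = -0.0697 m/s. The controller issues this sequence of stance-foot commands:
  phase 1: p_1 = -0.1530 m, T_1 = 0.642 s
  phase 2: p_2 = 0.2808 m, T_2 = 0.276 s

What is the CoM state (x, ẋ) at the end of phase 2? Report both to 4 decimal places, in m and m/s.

x = 1.3363, ẋ = 4.2396

phase 1: p=-0.1530, T=0.642, ωT=2.242570, cosh=4.761845, sinh=4.655660; start (x,ẋ)=(0.004900, -0.069700) → end (x,ẋ)=(0.505998, 2.235977)
phase 2: p=0.2808, T=0.276, ωT=0.964096, cosh=1.501871, sinh=1.120543; start (x,ẋ)=(0.505998, 2.235977) → end (x,ẋ)=(1.336293, 4.239614)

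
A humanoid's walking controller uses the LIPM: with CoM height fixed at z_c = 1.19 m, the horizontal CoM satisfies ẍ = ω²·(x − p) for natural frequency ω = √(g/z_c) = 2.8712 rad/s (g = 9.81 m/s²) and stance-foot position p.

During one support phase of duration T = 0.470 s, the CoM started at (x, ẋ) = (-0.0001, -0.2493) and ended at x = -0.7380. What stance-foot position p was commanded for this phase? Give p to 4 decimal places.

p = 0.5501

ωT = 2.8712·0.470 = 1.349464; cosh(ωT) = 2.057369, sinh(ωT) = 1.797990
x(T) = p + (x₀−p)·cosh(ωT) + (ẋ₀/ω)·sinh(ωT) ⇒ p·(1 − cosh) = x(T) − x₀·cosh − (ẋ₀/ω)·sinh
numerator   = -0.7380 − (-0.0001)·2.057369 − (-0.2493/2.8712)·1.797990 = -0.581679
denominator = 1 − 2.057369 = -1.057369
p = -0.581679 / -1.057369 = 0.5501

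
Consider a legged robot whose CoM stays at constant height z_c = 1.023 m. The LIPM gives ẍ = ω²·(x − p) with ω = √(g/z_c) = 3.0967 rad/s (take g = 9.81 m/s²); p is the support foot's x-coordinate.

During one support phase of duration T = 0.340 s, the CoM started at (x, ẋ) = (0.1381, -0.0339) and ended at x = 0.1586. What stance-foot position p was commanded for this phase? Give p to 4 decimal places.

ωT = 3.0967·0.340 = 1.052878; cosh(ωT) = 1.607410, sinh(ωT) = 1.258478
x(T) = p + (x₀−p)·cosh(ωT) + (ẋ₀/ω)·sinh(ωT) ⇒ p·(1 − cosh) = x(T) − x₀·cosh − (ẋ₀/ω)·sinh
numerator   = 0.1586 − (0.1381)·1.607410 − (-0.0339/3.0967)·1.258478 = -0.049607
denominator = 1 − 1.607410 = -0.607410
p = -0.049607 / -0.607410 = 0.0817

p = 0.0817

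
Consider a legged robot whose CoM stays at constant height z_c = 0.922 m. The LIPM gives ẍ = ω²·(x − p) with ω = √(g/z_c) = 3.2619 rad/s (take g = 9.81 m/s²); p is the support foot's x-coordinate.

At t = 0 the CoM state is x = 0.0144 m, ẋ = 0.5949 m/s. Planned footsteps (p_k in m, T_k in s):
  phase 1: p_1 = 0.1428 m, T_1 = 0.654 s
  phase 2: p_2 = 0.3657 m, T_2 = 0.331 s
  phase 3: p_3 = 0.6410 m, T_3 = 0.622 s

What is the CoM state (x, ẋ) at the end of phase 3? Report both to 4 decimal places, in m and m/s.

phase 1: p=0.1428, T=0.654, ωT=2.133283, cosh=4.280491, sinh=4.162044; start (x,ẋ)=(0.014400, 0.594900) → end (x,ẋ)=(0.352252, 0.803284)
phase 2: p=0.3657, T=0.331, ωT=1.079689, cosh=1.641732, sinh=1.302031; start (x,ẋ)=(0.352252, 0.803284) → end (x,ẋ)=(0.664263, 1.261661)
phase 3: p=0.6410, T=0.622, ωT=2.028902, cosh=3.868604, sinh=3.737125; start (x,ẋ)=(0.664263, 1.261661) → end (x,ẋ)=(2.176467, 5.164446)

x = 2.1765, ẋ = 5.1644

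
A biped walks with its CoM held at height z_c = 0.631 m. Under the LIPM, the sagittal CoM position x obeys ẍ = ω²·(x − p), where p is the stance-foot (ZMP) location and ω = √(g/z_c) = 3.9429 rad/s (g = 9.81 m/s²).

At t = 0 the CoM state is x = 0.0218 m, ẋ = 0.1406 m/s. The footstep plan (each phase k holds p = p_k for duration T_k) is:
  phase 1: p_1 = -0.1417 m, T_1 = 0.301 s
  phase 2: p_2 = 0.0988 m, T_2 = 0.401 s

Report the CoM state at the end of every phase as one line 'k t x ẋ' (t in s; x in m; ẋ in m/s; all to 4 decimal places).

phase 1: p=-0.1417, T=0.301, ωT=1.186813, cosh=1.790907, sinh=1.485715; start (x,ẋ)=(0.021800, 0.140600) → end (x,ẋ)=(0.204092, 1.209588)
phase 2: p=0.0988, T=0.401, ωT=1.581103, cosh=2.533031, sinh=2.327283; start (x,ẋ)=(0.204092, 1.209588) → end (x,ẋ)=(1.079464, 4.030114)

1 0.3010 0.2041 1.2096
2 0.7020 1.0795 4.0301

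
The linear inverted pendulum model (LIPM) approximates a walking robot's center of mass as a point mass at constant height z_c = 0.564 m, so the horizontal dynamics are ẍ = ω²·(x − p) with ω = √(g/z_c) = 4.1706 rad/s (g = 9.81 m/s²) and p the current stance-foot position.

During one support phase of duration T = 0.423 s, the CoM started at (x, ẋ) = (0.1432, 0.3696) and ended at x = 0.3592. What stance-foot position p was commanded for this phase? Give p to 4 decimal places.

p = 0.1607

ωT = 4.1706·0.423 = 1.764164; cosh(ωT) = 3.004010, sinh(ωT) = 2.832680
x(T) = p + (x₀−p)·cosh(ωT) + (ẋ₀/ω)·sinh(ωT) ⇒ p·(1 − cosh) = x(T) − x₀·cosh − (ẋ₀/ω)·sinh
numerator   = 0.3592 − (0.1432)·3.004010 − (0.3696/4.1706)·2.832680 = -0.322007
denominator = 1 − 3.004010 = -2.004010
p = -0.322007 / -2.004010 = 0.1607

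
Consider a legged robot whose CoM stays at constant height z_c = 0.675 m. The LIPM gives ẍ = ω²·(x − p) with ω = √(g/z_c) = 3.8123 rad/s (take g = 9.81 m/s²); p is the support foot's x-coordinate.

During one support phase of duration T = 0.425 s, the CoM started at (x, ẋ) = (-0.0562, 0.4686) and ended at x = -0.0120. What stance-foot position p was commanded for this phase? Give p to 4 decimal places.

p = 0.1002

ωT = 3.8123·0.425 = 1.620227; cosh(ωT) = 2.626047, sinh(ωT) = 2.428193
x(T) = p + (x₀−p)·cosh(ωT) + (ẋ₀/ω)·sinh(ωT) ⇒ p·(1 − cosh) = x(T) − x₀·cosh − (ẋ₀/ω)·sinh
numerator   = -0.0120 − (-0.0562)·2.626047 − (0.4686/3.8123)·2.428193 = -0.162885
denominator = 1 − 2.626047 = -1.626047
p = -0.162885 / -1.626047 = 0.1002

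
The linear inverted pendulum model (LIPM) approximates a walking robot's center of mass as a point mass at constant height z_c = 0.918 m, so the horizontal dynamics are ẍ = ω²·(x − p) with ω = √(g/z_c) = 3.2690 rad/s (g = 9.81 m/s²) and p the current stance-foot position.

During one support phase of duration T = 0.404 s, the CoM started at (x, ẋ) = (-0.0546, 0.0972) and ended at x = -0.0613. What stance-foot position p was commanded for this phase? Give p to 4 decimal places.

p = 0.0034

ωT = 3.2690·0.404 = 1.320676; cosh(ωT) = 2.006454, sinh(ωT) = 1.739499
x(T) = p + (x₀−p)·cosh(ωT) + (ẋ₀/ω)·sinh(ωT) ⇒ p·(1 − cosh) = x(T) − x₀·cosh − (ẋ₀/ω)·sinh
numerator   = -0.0613 − (-0.0546)·2.006454 − (0.0972/3.2690)·1.739499 = -0.003470
denominator = 1 − 2.006454 = -1.006454
p = -0.003470 / -1.006454 = 0.0034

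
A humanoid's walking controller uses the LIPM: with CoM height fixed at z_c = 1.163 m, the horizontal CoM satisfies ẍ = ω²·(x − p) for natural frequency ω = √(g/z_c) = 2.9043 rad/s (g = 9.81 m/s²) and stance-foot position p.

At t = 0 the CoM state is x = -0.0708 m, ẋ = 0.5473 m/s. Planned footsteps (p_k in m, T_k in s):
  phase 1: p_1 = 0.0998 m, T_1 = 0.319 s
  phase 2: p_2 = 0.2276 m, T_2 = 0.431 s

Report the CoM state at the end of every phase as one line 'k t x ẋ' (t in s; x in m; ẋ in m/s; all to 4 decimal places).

phase 1: p=0.0998, T=0.319, ωT=0.926472, cosh=1.460765, sinh=1.064817; start (x,ẋ)=(-0.070800, 0.547300) → end (x,ẋ)=(0.051253, 0.271888)
phase 2: p=0.2276, T=0.431, ωT=1.251753, cosh=1.891235, sinh=1.605233; start (x,ẋ)=(0.051253, 0.271888) → end (x,ẋ)=(0.044361, -0.307941)

1 0.3190 0.0513 0.2719
2 0.7500 0.0444 -0.3079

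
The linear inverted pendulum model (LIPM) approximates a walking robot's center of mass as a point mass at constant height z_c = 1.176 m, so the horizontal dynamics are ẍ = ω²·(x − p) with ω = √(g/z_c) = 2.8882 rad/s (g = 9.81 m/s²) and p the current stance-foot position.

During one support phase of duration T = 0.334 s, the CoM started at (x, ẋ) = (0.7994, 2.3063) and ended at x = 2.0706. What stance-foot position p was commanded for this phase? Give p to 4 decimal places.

p = 0.0517

ωT = 2.8882·0.334 = 0.964659; cosh(ωT) = 1.502503, sinh(ωT) = 1.121390
x(T) = p + (x₀−p)·cosh(ωT) + (ẋ₀/ω)·sinh(ωT) ⇒ p·(1 − cosh) = x(T) − x₀·cosh − (ẋ₀/ω)·sinh
numerator   = 2.0706 − (0.7994)·1.502503 − (2.3063/2.8882)·1.121390 = -0.025958
denominator = 1 − 1.502503 = -0.502503
p = -0.025958 / -0.502503 = 0.0517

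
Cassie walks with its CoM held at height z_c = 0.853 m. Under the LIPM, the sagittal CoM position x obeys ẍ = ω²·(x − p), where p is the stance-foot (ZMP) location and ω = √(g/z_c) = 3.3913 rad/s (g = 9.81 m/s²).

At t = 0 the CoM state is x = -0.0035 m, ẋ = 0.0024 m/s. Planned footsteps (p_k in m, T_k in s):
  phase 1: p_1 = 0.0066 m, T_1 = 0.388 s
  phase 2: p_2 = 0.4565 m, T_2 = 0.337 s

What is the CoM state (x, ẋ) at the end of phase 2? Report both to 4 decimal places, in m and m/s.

x = -0.3760, ẋ = -2.3335

phase 1: p=0.0066, T=0.388, ωT=1.315824, cosh=1.998038, sinh=1.729785; start (x,ẋ)=(-0.003500, 0.002400) → end (x,ẋ)=(-0.012356, -0.054454)
phase 2: p=0.4565, T=0.337, ωT=1.142868, cosh=1.727326, sinh=1.408423; start (x,ẋ)=(-0.012356, -0.054454) → end (x,ẋ)=(-0.375982, -2.333496)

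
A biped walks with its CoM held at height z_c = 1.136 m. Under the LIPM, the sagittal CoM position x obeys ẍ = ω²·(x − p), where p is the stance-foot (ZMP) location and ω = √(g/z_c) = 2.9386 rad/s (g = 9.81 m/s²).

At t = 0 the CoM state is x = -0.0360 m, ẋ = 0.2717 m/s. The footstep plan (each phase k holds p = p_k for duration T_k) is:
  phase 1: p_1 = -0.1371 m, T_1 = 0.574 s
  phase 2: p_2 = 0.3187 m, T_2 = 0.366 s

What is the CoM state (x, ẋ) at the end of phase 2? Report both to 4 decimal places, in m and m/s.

x = 1.1057, ẋ = 2.7681

phase 1: p=-0.1371, T=0.574, ωT=1.686756, cosh=2.793525, sinh=2.608406; start (x,ẋ)=(-0.036000, 0.271700) → end (x,ẋ)=(0.386496, 1.533938)
phase 2: p=0.3187, T=0.366, ωT=1.075528, cosh=1.636328, sinh=1.295211; start (x,ẋ)=(0.386496, 1.533938) → end (x,ẋ)=(1.105732, 2.768066)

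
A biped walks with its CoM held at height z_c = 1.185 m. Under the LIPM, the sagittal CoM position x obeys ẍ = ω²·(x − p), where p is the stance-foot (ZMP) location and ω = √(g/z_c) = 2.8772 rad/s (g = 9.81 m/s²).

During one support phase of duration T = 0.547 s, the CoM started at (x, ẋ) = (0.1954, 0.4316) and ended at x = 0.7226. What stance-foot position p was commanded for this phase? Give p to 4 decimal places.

ωT = 2.8772·0.547 = 1.573828; cosh(ωT) = 2.516168, sinh(ωT) = 2.308918
x(T) = p + (x₀−p)·cosh(ωT) + (ẋ₀/ω)·sinh(ωT) ⇒ p·(1 − cosh) = x(T) − x₀·cosh − (ẋ₀/ω)·sinh
numerator   = 0.7226 − (0.1954)·2.516168 − (0.4316/2.8772)·2.308918 = -0.115413
denominator = 1 − 2.516168 = -1.516168
p = -0.115413 / -1.516168 = 0.0761

p = 0.0761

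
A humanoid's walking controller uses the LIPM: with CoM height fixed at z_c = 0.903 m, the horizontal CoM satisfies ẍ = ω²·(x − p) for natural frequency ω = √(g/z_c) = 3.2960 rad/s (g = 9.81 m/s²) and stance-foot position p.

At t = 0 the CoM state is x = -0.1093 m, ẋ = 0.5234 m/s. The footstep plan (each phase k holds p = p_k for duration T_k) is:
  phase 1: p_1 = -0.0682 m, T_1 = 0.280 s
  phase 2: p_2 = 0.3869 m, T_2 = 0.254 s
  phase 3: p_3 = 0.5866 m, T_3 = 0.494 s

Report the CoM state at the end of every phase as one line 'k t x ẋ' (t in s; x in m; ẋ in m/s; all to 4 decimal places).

1 0.2800 0.0402 0.6190
2 0.5340 0.0877 -0.2235
3 1.0280 -0.8995 -4.6192

phase 1: p=-0.0682, T=0.280, ωT=0.922880, cosh=1.456950, sinh=1.059577; start (x,ẋ)=(-0.109300, 0.523400) → end (x,ẋ)=(0.040179, 0.619031)
phase 2: p=0.3869, T=0.254, ωT=0.837184, cosh=1.371391, sinh=0.938463; start (x,ẋ)=(0.040179, 0.619031) → end (x,ẋ)=(0.087665, -0.223535)
phase 3: p=0.5866, T=0.494, ωT=1.628224, cosh=2.645548, sinh=2.449270; start (x,ẋ)=(0.087665, -0.223535) → end (x,ẋ)=(-0.899466, -4.619172)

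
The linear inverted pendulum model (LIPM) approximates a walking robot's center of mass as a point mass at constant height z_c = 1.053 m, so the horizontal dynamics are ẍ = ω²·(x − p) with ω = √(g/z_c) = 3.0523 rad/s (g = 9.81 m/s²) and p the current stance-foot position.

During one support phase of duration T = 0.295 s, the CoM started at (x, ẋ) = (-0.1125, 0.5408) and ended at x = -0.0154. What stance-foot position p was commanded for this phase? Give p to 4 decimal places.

ωT = 3.0523·0.295 = 0.900428; cosh(ωT) = 1.433526, sinh(ωT) = 1.027131
x(T) = p + (x₀−p)·cosh(ωT) + (ẋ₀/ω)·sinh(ωT) ⇒ p·(1 − cosh) = x(T) − x₀·cosh − (ẋ₀/ω)·sinh
numerator   = -0.0154 − (-0.1125)·1.433526 − (0.5408/3.0523)·1.027131 = -0.036113
denominator = 1 − 1.433526 = -0.433526
p = -0.036113 / -0.433526 = 0.0833

p = 0.0833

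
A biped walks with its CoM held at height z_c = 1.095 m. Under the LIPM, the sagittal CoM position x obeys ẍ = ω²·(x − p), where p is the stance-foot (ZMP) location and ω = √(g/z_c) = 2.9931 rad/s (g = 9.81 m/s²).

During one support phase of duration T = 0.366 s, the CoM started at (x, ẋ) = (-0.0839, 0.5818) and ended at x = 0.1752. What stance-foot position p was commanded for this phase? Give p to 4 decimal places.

ωT = 2.9931·0.366 = 1.095475; cosh(ωT) = 1.662491, sinh(ωT) = 1.328110
x(T) = p + (x₀−p)·cosh(ωT) + (ẋ₀/ω)·sinh(ωT) ⇒ p·(1 − cosh) = x(T) − x₀·cosh − (ẋ₀/ω)·sinh
numerator   = 0.1752 − (-0.0839)·1.662491 − (0.5818/2.9931)·1.328110 = 0.056524
denominator = 1 − 1.662491 = -0.662491
p = 0.056524 / -0.662491 = -0.0853

p = -0.0853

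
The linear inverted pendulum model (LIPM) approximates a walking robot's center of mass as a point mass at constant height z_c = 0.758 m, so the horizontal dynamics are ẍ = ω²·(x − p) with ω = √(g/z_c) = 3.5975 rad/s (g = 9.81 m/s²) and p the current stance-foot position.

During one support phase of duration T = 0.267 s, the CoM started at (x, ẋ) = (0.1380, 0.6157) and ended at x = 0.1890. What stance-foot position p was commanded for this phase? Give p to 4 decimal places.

p = 0.4189

ωT = 3.5975·0.267 = 0.960533; cosh(ωT) = 1.497888, sinh(ωT) = 1.115199
x(T) = p + (x₀−p)·cosh(ωT) + (ẋ₀/ω)·sinh(ωT) ⇒ p·(1 − cosh) = x(T) − x₀·cosh − (ẋ₀/ω)·sinh
numerator   = 0.1890 − (0.1380)·1.497888 − (0.6157/3.5975)·1.115199 = -0.208571
denominator = 1 − 1.497888 = -0.497888
p = -0.208571 / -0.497888 = 0.4189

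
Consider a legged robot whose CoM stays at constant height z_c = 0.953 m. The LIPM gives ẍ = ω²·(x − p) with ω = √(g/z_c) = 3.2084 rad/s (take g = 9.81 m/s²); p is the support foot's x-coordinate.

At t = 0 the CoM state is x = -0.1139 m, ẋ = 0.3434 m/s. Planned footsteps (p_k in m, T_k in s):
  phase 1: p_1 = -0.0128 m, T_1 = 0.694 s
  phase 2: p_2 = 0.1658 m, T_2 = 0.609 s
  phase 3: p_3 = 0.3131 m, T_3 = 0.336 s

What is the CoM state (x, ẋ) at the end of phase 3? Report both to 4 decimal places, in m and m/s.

phase 1: p=-0.0128, T=0.694, ωT=2.226630, cosh=4.688233, sinh=4.580342; start (x,ẋ)=(-0.113900, 0.343400) → end (x,ẋ)=(0.003461, 0.124217)
phase 2: p=0.1658, T=0.609, ωT=1.953916, cosh=3.598991, sinh=3.457272; start (x,ẋ)=(0.003461, 0.124217) → end (x,ẋ)=(-0.284605, -1.353662)
phase 3: p=0.3131, T=0.336, ωT=1.078022, cosh=1.639565, sinh=1.299297; start (x,ẋ)=(-0.284605, -1.353662) → end (x,ẋ)=(-1.215065, -4.711048)

x = -1.2151, ẋ = -4.7110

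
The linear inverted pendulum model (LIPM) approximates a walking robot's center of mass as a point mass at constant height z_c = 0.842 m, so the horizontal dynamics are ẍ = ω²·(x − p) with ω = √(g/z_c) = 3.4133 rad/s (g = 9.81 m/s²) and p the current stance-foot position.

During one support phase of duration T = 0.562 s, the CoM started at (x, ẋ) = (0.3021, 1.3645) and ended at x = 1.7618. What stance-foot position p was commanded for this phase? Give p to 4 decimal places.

p = 0.2504

ωT = 3.4133·0.562 = 1.918275; cosh(ωT) = 3.478030, sinh(ωT) = 3.331170
x(T) = p + (x₀−p)·cosh(ωT) + (ẋ₀/ω)·sinh(ωT) ⇒ p·(1 − cosh) = x(T) − x₀·cosh − (ẋ₀/ω)·sinh
numerator   = 1.7618 − (0.3021)·3.478030 − (1.3645/3.4133)·3.331170 = -0.620580
denominator = 1 − 3.478030 = -2.478030
p = -0.620580 / -2.478030 = 0.2504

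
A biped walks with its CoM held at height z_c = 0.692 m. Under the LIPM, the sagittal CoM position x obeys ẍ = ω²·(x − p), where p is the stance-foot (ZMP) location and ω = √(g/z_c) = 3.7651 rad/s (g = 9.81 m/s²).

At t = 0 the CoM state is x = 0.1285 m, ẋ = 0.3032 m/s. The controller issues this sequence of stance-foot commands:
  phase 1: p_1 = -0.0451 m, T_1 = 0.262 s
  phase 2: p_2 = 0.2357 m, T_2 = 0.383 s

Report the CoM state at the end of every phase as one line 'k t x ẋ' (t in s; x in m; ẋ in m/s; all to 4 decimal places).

phase 1: p=-0.0451, T=0.262, ωT=0.986456, cosh=1.527305, sinh=1.154409; start (x,ẋ)=(0.128500, 0.303200) → end (x,ẋ)=(0.313004, 1.217625)
phase 2: p=0.2357, T=0.383, ωT=1.442033, cosh=2.232866, sinh=1.996420; start (x,ẋ)=(0.313004, 1.217625) → end (x,ẋ)=(1.053947, 3.299865)

1 0.2620 0.3130 1.2176
2 0.6450 1.0539 3.2999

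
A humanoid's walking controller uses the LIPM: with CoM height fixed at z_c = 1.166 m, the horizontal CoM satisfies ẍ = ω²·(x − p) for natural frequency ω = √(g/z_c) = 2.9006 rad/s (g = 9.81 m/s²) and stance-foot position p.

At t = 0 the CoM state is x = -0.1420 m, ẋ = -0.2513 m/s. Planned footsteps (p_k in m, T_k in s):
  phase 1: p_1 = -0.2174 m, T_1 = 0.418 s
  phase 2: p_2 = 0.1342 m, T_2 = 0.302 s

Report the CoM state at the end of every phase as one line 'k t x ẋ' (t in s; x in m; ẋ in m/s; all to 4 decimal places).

phase 1: p=-0.2174, T=0.418, ωT=1.212451, cosh=1.829590, sinh=1.532123; start (x,ẋ)=(-0.142000, -0.251300) → end (x,ẋ)=(-0.212188, -0.124693)
phase 2: p=0.1342, T=0.302, ωT=0.875981, cosh=1.408842, sinh=0.992389; start (x,ẋ)=(-0.212188, -0.124693) → end (x,ẋ)=(-0.396467, -1.172757)

1 0.4180 -0.2122 -0.1247
2 0.7200 -0.3965 -1.1728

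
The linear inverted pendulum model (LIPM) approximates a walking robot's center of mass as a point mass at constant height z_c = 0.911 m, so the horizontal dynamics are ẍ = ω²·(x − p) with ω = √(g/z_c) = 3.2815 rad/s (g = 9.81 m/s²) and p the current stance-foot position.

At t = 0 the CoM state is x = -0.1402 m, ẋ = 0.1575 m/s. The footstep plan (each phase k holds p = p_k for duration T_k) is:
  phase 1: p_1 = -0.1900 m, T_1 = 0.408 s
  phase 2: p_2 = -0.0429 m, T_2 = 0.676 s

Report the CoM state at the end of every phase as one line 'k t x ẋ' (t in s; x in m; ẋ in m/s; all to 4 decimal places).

1 0.4080 -0.0032 0.6113
2 1.0840 0.9876 3.4339

phase 1: p=-0.1900, T=0.408, ωT=1.338852, cosh=2.038404, sinh=1.776258; start (x,ẋ)=(-0.140200, 0.157500) → end (x,ẋ)=(-0.003234, 0.611322)
phase 2: p=-0.0429, T=0.676, ωT=2.218294, cosh=4.650216, sinh=4.541421; start (x,ẋ)=(-0.003234, 0.611322) → end (x,ẋ)=(0.987595, 3.433916)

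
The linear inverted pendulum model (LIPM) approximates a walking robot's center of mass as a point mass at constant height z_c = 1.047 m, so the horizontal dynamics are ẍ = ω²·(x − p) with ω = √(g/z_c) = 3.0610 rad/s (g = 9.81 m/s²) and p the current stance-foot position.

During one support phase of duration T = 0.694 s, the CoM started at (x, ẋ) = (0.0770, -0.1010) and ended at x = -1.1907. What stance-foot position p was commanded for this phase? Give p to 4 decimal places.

p = 0.4259

ωT = 3.0610·0.694 = 2.124334; cosh(ωT) = 4.243418, sinh(ωT) = 4.123905
x(T) = p + (x₀−p)·cosh(ωT) + (ẋ₀/ω)·sinh(ωT) ⇒ p·(1 − cosh) = x(T) − x₀·cosh − (ẋ₀/ω)·sinh
numerator   = -1.1907 − (0.0770)·4.243418 − (-0.1010/3.0610)·4.123905 = -1.381372
denominator = 1 − 4.243418 = -3.243418
p = -1.381372 / -3.243418 = 0.4259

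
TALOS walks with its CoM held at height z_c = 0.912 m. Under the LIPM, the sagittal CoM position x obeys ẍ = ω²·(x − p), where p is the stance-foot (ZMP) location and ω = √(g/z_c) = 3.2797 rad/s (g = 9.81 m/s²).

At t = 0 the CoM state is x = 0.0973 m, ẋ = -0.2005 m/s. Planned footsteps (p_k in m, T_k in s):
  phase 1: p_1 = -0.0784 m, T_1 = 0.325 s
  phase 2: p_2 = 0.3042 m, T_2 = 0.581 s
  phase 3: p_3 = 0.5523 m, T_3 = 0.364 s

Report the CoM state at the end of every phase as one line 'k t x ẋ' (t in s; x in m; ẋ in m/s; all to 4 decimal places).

phase 1: p=-0.0784, T=0.325, ωT=1.065902, cosh=1.623938, sinh=1.279521; start (x,ẋ)=(0.097300, -0.200500) → end (x,ẋ)=(0.128704, 0.411716)
phase 2: p=0.3042, T=0.581, ωT=1.905506, cosh=3.435777, sinh=3.287030; start (x,ẋ)=(0.128704, 0.411716) → end (x,ẋ)=(0.113871, -0.477365)
phase 3: p=0.5523, T=0.364, ωT=1.193811, cosh=1.801348, sinh=1.498284; start (x,ẋ)=(0.113871, -0.477365) → end (x,ẋ)=(-0.455541, -3.014307)

1 0.3250 0.1287 0.4117
2 0.9060 0.1139 -0.4774
3 1.2700 -0.4555 -3.0143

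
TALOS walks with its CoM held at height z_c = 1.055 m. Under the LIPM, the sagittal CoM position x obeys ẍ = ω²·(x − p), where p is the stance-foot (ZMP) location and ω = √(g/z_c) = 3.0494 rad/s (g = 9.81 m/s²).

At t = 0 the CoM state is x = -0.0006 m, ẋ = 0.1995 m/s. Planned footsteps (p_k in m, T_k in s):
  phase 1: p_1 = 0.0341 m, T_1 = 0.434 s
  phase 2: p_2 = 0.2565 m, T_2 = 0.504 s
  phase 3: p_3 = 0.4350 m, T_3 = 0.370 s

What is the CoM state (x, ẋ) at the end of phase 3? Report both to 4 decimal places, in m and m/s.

phase 1: p=0.0341, T=0.434, ωT=1.323440, cosh=2.011269, sinh=1.745051; start (x,ẋ)=(-0.000600, 0.199500) → end (x,ẋ)=(0.078475, 0.216597)
phase 2: p=0.2565, T=0.504, ωT=1.536898, cosh=2.432594, sinh=2.217547; start (x,ẋ)=(0.078475, 0.216597) → end (x,ẋ)=(-0.019052, -0.676946)
phase 3: p=0.4350, T=0.370, ωT=1.128278, cosh=1.706960, sinh=1.383370; start (x,ẋ)=(-0.019052, -0.676946) → end (x,ẋ)=(-0.647147, -3.070915)

x = -0.6471, ẋ = -3.0709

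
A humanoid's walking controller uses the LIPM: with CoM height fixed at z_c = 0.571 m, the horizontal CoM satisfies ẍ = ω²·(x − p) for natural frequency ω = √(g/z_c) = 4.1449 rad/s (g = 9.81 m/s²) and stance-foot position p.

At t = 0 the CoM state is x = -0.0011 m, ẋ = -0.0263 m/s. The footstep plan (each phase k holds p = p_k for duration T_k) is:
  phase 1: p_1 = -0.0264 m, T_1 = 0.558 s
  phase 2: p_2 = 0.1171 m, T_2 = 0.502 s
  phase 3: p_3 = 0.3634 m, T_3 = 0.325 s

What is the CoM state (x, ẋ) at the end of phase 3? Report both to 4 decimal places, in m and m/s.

x = 0.5950, ẋ = 1.2441

phase 1: p=-0.0264, T=0.558, ωT=2.312854, cosh=5.101099, sinh=5.002121; start (x,ẋ)=(-0.001100, -0.026300) → end (x,ẋ)=(0.070919, 0.390393)
phase 2: p=0.1171, T=0.502, ωT=2.080740, cosh=4.067615, sinh=3.942777; start (x,ẋ)=(0.070919, 0.390393) → end (x,ẋ)=(0.300608, 0.833255)
phase 3: p=0.3634, T=0.325, ωT=1.347093, cosh=2.053111, sinh=1.793116; start (x,ẋ)=(0.300608, 0.833255) → end (x,ẋ)=(0.594953, 1.244076)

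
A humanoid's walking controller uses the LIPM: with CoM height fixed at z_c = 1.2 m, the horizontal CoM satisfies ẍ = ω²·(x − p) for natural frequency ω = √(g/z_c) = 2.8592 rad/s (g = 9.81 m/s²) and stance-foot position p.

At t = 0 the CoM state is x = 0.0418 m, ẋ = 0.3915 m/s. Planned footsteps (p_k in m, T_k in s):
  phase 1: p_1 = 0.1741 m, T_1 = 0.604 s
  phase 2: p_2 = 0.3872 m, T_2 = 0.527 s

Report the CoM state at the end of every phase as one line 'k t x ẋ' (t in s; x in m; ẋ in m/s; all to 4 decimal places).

phase 1: p=0.1741, T=0.604, ωT=1.726957, cosh=2.900670, sinh=2.722845; start (x,ẋ)=(0.041800, 0.391500) → end (x,ẋ)=(0.163171, 0.105636)
phase 2: p=0.3872, T=0.527, ωT=1.506798, cosh=2.366940, sinh=2.145321; start (x,ẋ)=(0.163171, 0.105636) → end (x,ẋ)=(-0.063803, -1.124140)

1 0.6040 0.1632 0.1056
2 1.1310 -0.0638 -1.1241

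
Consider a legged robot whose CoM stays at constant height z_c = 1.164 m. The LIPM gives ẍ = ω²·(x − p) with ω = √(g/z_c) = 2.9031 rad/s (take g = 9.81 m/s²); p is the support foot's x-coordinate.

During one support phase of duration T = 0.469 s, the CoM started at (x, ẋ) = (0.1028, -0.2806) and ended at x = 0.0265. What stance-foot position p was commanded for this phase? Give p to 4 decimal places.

ωT = 2.9031·0.469 = 1.361554; cosh(ωT) = 2.079257, sinh(ωT) = 1.822995
x(T) = p + (x₀−p)·cosh(ωT) + (ẋ₀/ω)·sinh(ωT) ⇒ p·(1 − cosh) = x(T) − x₀·cosh − (ẋ₀/ω)·sinh
numerator   = 0.0265 − (0.1028)·2.079257 − (-0.2806/2.9031)·1.822995 = -0.011046
denominator = 1 − 2.079257 = -1.079257
p = -0.011046 / -1.079257 = 0.0102

p = 0.0102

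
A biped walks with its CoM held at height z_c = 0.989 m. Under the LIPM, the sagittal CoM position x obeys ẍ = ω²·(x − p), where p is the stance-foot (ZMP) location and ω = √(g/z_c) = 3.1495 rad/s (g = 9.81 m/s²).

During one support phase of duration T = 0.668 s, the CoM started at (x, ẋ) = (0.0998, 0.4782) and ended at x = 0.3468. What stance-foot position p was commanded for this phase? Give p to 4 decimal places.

p = 0.2157

ωT = 3.1495·0.668 = 2.103866; cosh(ωT) = 4.159893, sinh(ωT) = 4.037909
x(T) = p + (x₀−p)·cosh(ωT) + (ẋ₀/ω)·sinh(ωT) ⇒ p·(1 − cosh) = x(T) − x₀·cosh − (ẋ₀/ω)·sinh
numerator   = 0.3468 − (0.0998)·4.159893 − (0.4782/3.1495)·4.037909 = -0.681448
denominator = 1 − 4.159893 = -3.159893
p = -0.681448 / -3.159893 = 0.2157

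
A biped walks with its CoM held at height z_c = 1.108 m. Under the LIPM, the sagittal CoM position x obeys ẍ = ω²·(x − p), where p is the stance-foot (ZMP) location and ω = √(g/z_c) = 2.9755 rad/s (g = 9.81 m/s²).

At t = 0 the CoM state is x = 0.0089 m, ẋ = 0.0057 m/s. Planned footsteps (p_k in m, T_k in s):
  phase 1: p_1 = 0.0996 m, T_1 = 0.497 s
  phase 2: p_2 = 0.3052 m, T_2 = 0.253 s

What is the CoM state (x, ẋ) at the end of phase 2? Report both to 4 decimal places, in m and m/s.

x = -0.3799, ẋ = -1.7209

phase 1: p=0.0996, T=0.497, ωT=1.478823, cosh=2.307843, sinh=2.079937; start (x,ẋ)=(0.008900, 0.005700) → end (x,ẋ)=(-0.105737, -0.548174)
phase 2: p=0.3052, T=0.253, ωT=0.752802, cosh=1.296992, sinh=0.825947; start (x,ẋ)=(-0.105737, -0.548174) → end (x,ẋ)=(-0.379946, -1.720899)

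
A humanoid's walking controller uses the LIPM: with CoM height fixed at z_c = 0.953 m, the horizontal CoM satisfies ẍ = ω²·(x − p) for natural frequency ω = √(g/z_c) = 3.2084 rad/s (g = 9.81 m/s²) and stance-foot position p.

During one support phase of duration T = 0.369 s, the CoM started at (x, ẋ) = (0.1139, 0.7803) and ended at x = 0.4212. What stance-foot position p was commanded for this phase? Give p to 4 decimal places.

p = 0.1810

ωT = 3.2084·0.369 = 1.183900; cosh(ωT) = 1.786586, sinh(ωT) = 1.480503
x(T) = p + (x₀−p)·cosh(ωT) + (ẋ₀/ω)·sinh(ωT) ⇒ p·(1 − cosh) = x(T) − x₀·cosh − (ẋ₀/ω)·sinh
numerator   = 0.4212 − (0.1139)·1.786586 − (0.7803/3.2084)·1.480503 = -0.142359
denominator = 1 − 1.786586 = -0.786586
p = -0.142359 / -0.786586 = 0.1810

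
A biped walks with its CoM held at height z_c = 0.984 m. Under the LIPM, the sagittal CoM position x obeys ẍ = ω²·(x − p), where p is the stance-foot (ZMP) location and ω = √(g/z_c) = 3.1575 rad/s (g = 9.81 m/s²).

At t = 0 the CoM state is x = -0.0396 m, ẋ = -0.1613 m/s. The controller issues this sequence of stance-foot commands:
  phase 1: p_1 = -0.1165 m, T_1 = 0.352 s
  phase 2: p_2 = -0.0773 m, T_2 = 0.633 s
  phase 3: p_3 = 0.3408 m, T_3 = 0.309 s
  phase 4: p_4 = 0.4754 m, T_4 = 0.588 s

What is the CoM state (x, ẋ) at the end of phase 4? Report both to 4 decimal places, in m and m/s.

phase 1: p=-0.1165, T=0.352, ωT=1.111440, cosh=1.683908, sinh=1.354823; start (x,ẋ)=(-0.039600, -0.161300) → end (x,ẋ)=(-0.056218, 0.057353)
phase 2: p=-0.0773, T=0.633, ωT=1.998698, cosh=3.757475, sinh=3.621963; start (x,ẋ)=(-0.056218, 0.057353) → end (x,ẋ)=(0.067703, 0.456599)
phase 3: p=0.3408, T=0.309, ωT=0.975668, cosh=1.514939, sinh=1.137998; start (x,ẋ)=(0.067703, 0.456599) → end (x,ẋ)=(0.091639, -0.289579)
phase 4: p=0.4754, T=0.588, ωT=1.856610, cosh=3.279099, sinh=3.122898; start (x,ẋ)=(0.091639, -0.289579) → end (x,ẋ)=(-1.069397, -4.733656)

x = -1.0694, ẋ = -4.7337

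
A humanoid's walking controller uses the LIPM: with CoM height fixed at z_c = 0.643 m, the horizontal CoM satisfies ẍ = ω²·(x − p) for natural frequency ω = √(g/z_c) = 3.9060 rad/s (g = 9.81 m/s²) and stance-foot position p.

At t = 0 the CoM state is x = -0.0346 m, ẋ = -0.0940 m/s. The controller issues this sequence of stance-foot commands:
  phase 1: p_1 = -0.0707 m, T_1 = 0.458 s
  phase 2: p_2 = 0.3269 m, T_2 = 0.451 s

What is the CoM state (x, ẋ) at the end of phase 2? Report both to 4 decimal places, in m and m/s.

x = -0.6542, ẋ = -3.5720

phase 1: p=-0.0707, T=0.458, ωT=1.788948, cosh=3.075145, sinh=2.908009; start (x,ẋ)=(-0.034600, -0.094000) → end (x,ẋ)=(-0.029670, 0.120985)
phase 2: p=0.3269, T=0.451, ωT=1.761606, cosh=2.996774, sinh=2.825005; start (x,ẋ)=(-0.029670, 0.120985) → end (x,ẋ)=(-0.654158, -3.571998)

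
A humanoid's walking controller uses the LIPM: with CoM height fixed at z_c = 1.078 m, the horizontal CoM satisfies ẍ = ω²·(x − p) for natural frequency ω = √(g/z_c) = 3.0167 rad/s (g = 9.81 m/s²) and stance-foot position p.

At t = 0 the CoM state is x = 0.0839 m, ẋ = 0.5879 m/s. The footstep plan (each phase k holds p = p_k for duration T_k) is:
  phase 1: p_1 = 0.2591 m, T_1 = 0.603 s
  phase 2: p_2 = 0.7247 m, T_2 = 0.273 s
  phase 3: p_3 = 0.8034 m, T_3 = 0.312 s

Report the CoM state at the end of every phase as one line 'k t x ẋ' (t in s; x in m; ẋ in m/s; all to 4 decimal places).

1 0.6030 0.2898 0.2736
2 0.8760 0.2172 -0.8352
3 1.1880 -0.3630 -3.1546

phase 1: p=0.2591, T=0.603, ωT=1.819070, cosh=3.164149, sinh=3.001973; start (x,ẋ)=(0.083900, 0.587900) → end (x,ẋ)=(0.289771, 0.273583)
phase 2: p=0.7247, T=0.273, ωT=0.823559, cosh=1.358731, sinh=0.919864; start (x,ẋ)=(0.289771, 0.273583) → end (x,ẋ)=(0.217171, -0.835182)
phase 3: p=0.8034, T=0.312, ωT=0.941210, cosh=1.476619, sinh=1.086463; start (x,ẋ)=(0.217171, -0.835182) → end (x,ẋ)=(-0.363028, -3.154632)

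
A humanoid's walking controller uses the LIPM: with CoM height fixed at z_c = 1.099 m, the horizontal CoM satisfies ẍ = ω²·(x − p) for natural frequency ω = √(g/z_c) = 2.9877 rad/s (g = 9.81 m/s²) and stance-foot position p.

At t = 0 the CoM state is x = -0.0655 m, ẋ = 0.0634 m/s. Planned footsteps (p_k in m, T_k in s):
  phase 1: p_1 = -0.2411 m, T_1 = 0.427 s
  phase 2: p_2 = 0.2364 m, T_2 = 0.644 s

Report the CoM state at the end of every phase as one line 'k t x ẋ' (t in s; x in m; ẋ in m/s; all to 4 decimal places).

phase 1: p=-0.2411, T=0.427, ωT=1.275748, cosh=1.930300, sinh=1.651078; start (x,ẋ)=(-0.065500, 0.063400) → end (x,ẋ)=(0.132897, 0.988603)
phase 2: p=0.2364, T=0.644, ωT=1.924079, cosh=3.497423, sinh=3.351413; start (x,ẋ)=(0.132897, 0.988603) → end (x,ẋ)=(0.983359, 2.421188)

1 0.4270 0.1329 0.9886
2 1.0710 0.9834 2.4212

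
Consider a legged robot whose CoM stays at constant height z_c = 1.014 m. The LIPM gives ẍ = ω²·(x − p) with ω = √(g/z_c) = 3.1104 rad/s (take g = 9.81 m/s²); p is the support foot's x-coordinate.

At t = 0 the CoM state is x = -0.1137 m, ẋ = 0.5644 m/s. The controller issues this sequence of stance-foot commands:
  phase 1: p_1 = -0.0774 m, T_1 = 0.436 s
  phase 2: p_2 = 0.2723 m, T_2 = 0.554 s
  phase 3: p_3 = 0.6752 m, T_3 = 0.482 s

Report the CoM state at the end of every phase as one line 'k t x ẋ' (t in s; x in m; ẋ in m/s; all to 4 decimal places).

phase 1: p=-0.0774, T=0.436, ωT=1.356134, cosh=2.069408, sinh=1.811753; start (x,ẋ)=(-0.113700, 0.564400) → end (x,ẋ)=(0.176234, 0.963413)
phase 2: p=0.2723, T=0.554, ωT=1.723162, cosh=2.890357, sinh=2.711856; start (x,ẋ)=(0.176234, 0.963413) → end (x,ẋ)=(0.834602, 1.974292)
phase 3: p=0.6752, T=0.482, ωT=1.499213, cosh=2.350734, sinh=2.127428; start (x,ẋ)=(0.834602, 1.974292) → end (x,ẋ)=(2.400274, 5.695824)

1 0.4360 0.1762 0.9634
2 0.9900 0.8346 1.9743
3 1.4720 2.4003 5.6958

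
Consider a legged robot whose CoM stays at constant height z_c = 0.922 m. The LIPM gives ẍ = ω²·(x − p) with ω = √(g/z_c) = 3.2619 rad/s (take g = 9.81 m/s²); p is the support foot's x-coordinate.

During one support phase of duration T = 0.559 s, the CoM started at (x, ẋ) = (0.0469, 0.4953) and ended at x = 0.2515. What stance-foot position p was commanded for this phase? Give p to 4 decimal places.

p = 0.1633

ωT = 3.2619·0.559 = 1.823402; cosh(ωT) = 3.177183, sinh(ωT) = 3.015708
x(T) = p + (x₀−p)·cosh(ωT) + (ẋ₀/ω)·sinh(ωT) ⇒ p·(1 − cosh) = x(T) − x₀·cosh − (ẋ₀/ω)·sinh
numerator   = 0.2515 − (0.0469)·3.177183 − (0.4953/3.2619)·3.015708 = -0.355427
denominator = 1 − 3.177183 = -2.177183
p = -0.355427 / -2.177183 = 0.1633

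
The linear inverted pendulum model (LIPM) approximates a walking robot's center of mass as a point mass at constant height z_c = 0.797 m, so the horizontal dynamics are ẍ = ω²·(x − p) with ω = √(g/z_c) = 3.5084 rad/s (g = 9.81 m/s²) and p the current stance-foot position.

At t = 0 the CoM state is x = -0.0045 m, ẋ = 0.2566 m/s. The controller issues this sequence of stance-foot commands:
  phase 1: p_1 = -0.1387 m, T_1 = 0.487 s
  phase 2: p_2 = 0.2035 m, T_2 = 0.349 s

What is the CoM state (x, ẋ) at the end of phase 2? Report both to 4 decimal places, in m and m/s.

phase 1: p=-0.1387, T=0.487, ωT=1.708591, cosh=2.851148, sinh=2.670027; start (x,ẋ)=(-0.004500, 0.256600) → end (x,ẋ)=(0.439207, 1.988726)
phase 2: p=0.2035, T=0.349, ωT=1.224432, cosh=1.848078, sinh=1.554153; start (x,ẋ)=(0.439207, 1.988726) → end (x,ẋ)=(1.520072, 4.960534)

x = 1.5201, ẋ = 4.9605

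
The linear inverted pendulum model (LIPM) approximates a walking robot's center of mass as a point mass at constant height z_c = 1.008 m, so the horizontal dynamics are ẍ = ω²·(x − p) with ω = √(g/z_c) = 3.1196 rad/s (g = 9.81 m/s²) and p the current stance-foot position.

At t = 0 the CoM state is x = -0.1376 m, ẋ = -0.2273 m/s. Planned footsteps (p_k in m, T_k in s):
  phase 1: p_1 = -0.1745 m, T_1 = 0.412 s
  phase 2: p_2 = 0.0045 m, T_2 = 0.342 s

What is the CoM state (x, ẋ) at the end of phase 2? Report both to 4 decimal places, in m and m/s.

phase 1: p=-0.1745, T=0.412, ωT=1.285275, cosh=1.946119, sinh=1.669544; start (x,ẋ)=(-0.137600, -0.227300) → end (x,ẋ)=(-0.224334, -0.250166)
phase 2: p=0.0045, T=0.342, ωT=1.066903, cosh=1.625219, sinh=1.281146; start (x,ẋ)=(-0.224334, -0.250166) → end (x,ẋ)=(-0.470143, -1.321149)

x = -0.4701, ẋ = -1.3211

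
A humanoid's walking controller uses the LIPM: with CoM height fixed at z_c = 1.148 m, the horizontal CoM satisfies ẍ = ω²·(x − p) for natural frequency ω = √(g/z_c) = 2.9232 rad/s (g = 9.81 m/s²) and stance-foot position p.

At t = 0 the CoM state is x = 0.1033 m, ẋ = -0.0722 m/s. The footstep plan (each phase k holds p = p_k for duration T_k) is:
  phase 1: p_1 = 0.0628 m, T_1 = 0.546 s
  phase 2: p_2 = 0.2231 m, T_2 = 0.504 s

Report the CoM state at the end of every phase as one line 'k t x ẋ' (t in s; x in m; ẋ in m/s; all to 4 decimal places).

phase 1: p=0.0628, T=0.546, ωT=1.596067, cosh=2.568142, sinh=2.365450; start (x,ẋ)=(0.103300, -0.072200) → end (x,ẋ)=(0.108386, 0.094625)
phase 2: p=0.2231, T=0.504, ωT=1.473293, cosh=2.296375, sinh=2.067205; start (x,ẋ)=(0.108386, 0.094625) → end (x,ẋ)=(0.026589, -0.475908)

1 0.5460 0.1084 0.0946
2 1.0500 0.0266 -0.4759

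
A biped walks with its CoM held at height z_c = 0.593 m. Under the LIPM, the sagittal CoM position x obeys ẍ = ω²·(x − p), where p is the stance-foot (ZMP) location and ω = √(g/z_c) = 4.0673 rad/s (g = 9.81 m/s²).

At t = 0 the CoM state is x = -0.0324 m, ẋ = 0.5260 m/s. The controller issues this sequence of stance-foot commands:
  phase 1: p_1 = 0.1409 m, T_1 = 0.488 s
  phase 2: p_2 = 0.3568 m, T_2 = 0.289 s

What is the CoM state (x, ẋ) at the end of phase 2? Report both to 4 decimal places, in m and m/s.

phase 1: p=0.1409, T=0.488, ωT=1.984842, cosh=3.707651, sinh=3.570249; start (x,ẋ)=(-0.032400, 0.526000) → end (x,ẋ)=(-0.039917, -0.566312)
phase 2: p=0.3568, T=0.289, ωT=1.175450, cosh=1.774140, sinh=1.465460; start (x,ẋ)=(-0.039917, -0.566312) → end (x,ẋ)=(-0.551075, -3.369332)

x = -0.5511, ẋ = -3.3693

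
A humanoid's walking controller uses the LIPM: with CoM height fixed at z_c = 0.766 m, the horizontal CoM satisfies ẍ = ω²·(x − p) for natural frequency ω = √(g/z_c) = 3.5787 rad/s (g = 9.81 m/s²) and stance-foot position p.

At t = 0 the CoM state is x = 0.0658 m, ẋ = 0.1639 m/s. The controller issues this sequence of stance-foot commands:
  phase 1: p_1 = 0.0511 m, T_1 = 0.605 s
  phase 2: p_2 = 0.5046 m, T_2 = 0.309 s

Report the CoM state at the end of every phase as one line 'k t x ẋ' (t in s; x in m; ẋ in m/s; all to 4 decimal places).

phase 1: p=0.0511, T=0.605, ωT=2.165113, cosh=4.415164, sinh=4.300427; start (x,ẋ)=(0.065800, 0.163900) → end (x,ẋ)=(0.312957, 0.949877)
phase 2: p=0.5046, T=0.309, ωT=1.105818, cosh=1.676318, sinh=1.345378; start (x,ẋ)=(0.312957, 0.949877) → end (x,ẋ)=(0.540443, 0.669593)

1 0.6050 0.3130 0.9499
2 0.9140 0.5404 0.6696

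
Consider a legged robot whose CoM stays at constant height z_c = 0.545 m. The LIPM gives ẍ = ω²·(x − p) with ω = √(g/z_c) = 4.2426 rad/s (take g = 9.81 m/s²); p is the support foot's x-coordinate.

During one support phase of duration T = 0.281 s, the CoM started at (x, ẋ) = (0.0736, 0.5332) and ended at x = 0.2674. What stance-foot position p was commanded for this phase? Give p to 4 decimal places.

p = 0.0663

ωT = 4.2426·0.281 = 1.192171; cosh(ωT) = 1.798893, sinh(ωT) = 1.495331
x(T) = p + (x₀−p)·cosh(ωT) + (ẋ₀/ω)·sinh(ωT) ⇒ p·(1 − cosh) = x(T) − x₀·cosh − (ẋ₀/ω)·sinh
numerator   = 0.2674 − (0.0736)·1.798893 − (0.5332/4.2426)·1.495331 = -0.052928
denominator = 1 − 1.798893 = -0.798893
p = -0.052928 / -0.798893 = 0.0663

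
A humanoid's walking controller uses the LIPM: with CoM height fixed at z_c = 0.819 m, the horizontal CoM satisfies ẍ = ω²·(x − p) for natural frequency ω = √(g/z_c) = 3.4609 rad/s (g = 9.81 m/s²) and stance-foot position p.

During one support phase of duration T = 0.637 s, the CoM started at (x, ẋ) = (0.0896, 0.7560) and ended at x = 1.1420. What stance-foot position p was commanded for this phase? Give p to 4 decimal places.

p = 0.0689

ωT = 3.4609·0.637 = 2.204593; cosh(ωT) = 4.588429, sinh(ωT) = 4.478134
x(T) = p + (x₀−p)·cosh(ωT) + (ẋ₀/ω)·sinh(ωT) ⇒ p·(1 − cosh) = x(T) − x₀·cosh − (ẋ₀/ω)·sinh
numerator   = 1.1420 − (0.0896)·4.588429 − (0.7560/3.4609)·4.478134 = -0.247328
denominator = 1 − 4.588429 = -3.588429
p = -0.247328 / -3.588429 = 0.0689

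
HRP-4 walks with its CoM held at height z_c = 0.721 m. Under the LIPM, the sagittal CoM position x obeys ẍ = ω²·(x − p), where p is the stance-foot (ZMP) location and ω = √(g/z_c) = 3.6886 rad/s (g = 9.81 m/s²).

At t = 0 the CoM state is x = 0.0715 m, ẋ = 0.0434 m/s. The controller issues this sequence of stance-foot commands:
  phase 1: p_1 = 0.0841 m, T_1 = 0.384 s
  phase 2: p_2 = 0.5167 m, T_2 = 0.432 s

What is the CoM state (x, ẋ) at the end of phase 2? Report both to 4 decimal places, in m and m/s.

phase 1: p=0.0841, T=0.384, ωT=1.416422, cosh=2.182463, sinh=1.939883; start (x,ẋ)=(0.071500, 0.043400) → end (x,ẋ)=(0.079426, 0.004560)
phase 2: p=0.5167, T=0.432, ωT=1.593475, cosh=2.562019, sinh=2.358801; start (x,ẋ)=(0.079426, 0.004560) → end (x,ẋ)=(-0.600689, -3.792898)

x = -0.6007, ẋ = -3.7929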